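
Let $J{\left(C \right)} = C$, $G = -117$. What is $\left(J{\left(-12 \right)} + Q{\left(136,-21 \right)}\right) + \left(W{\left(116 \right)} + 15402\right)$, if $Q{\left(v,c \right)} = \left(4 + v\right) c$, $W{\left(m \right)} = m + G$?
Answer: $12449$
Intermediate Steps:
$W{\left(m \right)} = -117 + m$ ($W{\left(m \right)} = m - 117 = -117 + m$)
$Q{\left(v,c \right)} = c \left(4 + v\right)$
$\left(J{\left(-12 \right)} + Q{\left(136,-21 \right)}\right) + \left(W{\left(116 \right)} + 15402\right) = \left(-12 - 21 \left(4 + 136\right)\right) + \left(\left(-117 + 116\right) + 15402\right) = \left(-12 - 2940\right) + \left(-1 + 15402\right) = \left(-12 - 2940\right) + 15401 = -2952 + 15401 = 12449$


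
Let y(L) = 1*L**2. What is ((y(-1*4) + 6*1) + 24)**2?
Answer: 2116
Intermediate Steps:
y(L) = L**2
((y(-1*4) + 6*1) + 24)**2 = (((-1*4)**2 + 6*1) + 24)**2 = (((-4)**2 + 6) + 24)**2 = ((16 + 6) + 24)**2 = (22 + 24)**2 = 46**2 = 2116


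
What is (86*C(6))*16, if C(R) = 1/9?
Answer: 1376/9 ≈ 152.89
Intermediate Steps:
C(R) = ⅑ (C(R) = 1*(⅑) = ⅑)
(86*C(6))*16 = (86*(⅑))*16 = (86/9)*16 = 1376/9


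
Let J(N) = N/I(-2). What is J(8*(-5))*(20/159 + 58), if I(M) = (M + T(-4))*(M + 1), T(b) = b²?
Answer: 184840/1113 ≈ 166.07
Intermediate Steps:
I(M) = (1 + M)*(16 + M) (I(M) = (M + (-4)²)*(M + 1) = (M + 16)*(1 + M) = (16 + M)*(1 + M) = (1 + M)*(16 + M))
J(N) = -N/14 (J(N) = N/(16 + (-2)² + 17*(-2)) = N/(16 + 4 - 34) = N/(-14) = N*(-1/14) = -N/14)
J(8*(-5))*(20/159 + 58) = (-4*(-5)/7)*(20/159 + 58) = (-1/14*(-40))*(20*(1/159) + 58) = 20*(20/159 + 58)/7 = (20/7)*(9242/159) = 184840/1113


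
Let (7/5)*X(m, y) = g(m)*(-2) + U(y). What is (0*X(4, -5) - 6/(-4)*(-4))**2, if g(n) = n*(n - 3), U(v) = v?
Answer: 36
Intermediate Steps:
g(n) = n*(-3 + n)
X(m, y) = 5*y/7 - 10*m*(-3 + m)/7 (X(m, y) = 5*((m*(-3 + m))*(-2) + y)/7 = 5*(-2*m*(-3 + m) + y)/7 = 5*(y - 2*m*(-3 + m))/7 = 5*y/7 - 10*m*(-3 + m)/7)
(0*X(4, -5) - 6/(-4)*(-4))**2 = (0*((5/7)*(-5) - 10/7*4*(-3 + 4)) - 6/(-4)*(-4))**2 = (0*(-25/7 - 10/7*4*1) - 6*(-1)/4*(-4))**2 = (0*(-25/7 - 40/7) - 2*(-3/4)*(-4))**2 = (0*(-65/7) + (3/2)*(-4))**2 = (0 - 6)**2 = (-6)**2 = 36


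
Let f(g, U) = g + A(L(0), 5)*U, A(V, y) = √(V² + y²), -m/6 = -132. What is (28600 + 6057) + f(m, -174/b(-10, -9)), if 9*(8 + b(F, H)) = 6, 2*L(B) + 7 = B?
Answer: 35449 + 261*√149/22 ≈ 35594.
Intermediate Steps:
m = 792 (m = -6*(-132) = 792)
L(B) = -7/2 + B/2
b(F, H) = -22/3 (b(F, H) = -8 + (⅑)*6 = -8 + ⅔ = -22/3)
f(g, U) = g + U*√149/2 (f(g, U) = g + √((-7/2 + (½)*0)² + 5²)*U = g + √((-7/2 + 0)² + 25)*U = g + √((-7/2)² + 25)*U = g + √(49/4 + 25)*U = g + √(149/4)*U = g + (√149/2)*U = g + U*√149/2)
(28600 + 6057) + f(m, -174/b(-10, -9)) = (28600 + 6057) + (792 + (-174/(-22/3))*√149/2) = 34657 + (792 + (-174*(-3/22))*√149/2) = 34657 + (792 + (½)*(261/11)*√149) = 34657 + (792 + 261*√149/22) = 35449 + 261*√149/22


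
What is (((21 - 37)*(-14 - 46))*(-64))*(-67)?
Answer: 4116480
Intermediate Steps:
(((21 - 37)*(-14 - 46))*(-64))*(-67) = (-16*(-60)*(-64))*(-67) = (960*(-64))*(-67) = -61440*(-67) = 4116480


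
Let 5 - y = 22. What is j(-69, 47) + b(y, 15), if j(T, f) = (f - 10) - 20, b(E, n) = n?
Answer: 32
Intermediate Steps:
y = -17 (y = 5 - 1*22 = 5 - 22 = -17)
j(T, f) = -30 + f (j(T, f) = (-10 + f) - 20 = -30 + f)
j(-69, 47) + b(y, 15) = (-30 + 47) + 15 = 17 + 15 = 32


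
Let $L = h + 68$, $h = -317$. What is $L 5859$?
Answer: $-1458891$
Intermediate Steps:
$L = -249$ ($L = -317 + 68 = -249$)
$L 5859 = \left(-249\right) 5859 = -1458891$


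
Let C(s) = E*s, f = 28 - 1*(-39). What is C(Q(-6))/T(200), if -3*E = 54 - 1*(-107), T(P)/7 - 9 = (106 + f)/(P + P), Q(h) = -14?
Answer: 18400/1617 ≈ 11.379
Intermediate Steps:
f = 67 (f = 28 + 39 = 67)
T(P) = 63 + 1211/(2*P) (T(P) = 63 + 7*((106 + 67)/(P + P)) = 63 + 7*(173/((2*P))) = 63 + 7*(173*(1/(2*P))) = 63 + 7*(173/(2*P)) = 63 + 1211/(2*P))
E = -161/3 (E = -(54 - 1*(-107))/3 = -(54 + 107)/3 = -⅓*161 = -161/3 ≈ -53.667)
C(s) = -161*s/3
C(Q(-6))/T(200) = (-161/3*(-14))/(63 + (1211/2)/200) = 2254/(3*(63 + (1211/2)*(1/200))) = 2254/(3*(63 + 1211/400)) = 2254/(3*(26411/400)) = (2254/3)*(400/26411) = 18400/1617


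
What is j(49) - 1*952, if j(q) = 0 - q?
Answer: -1001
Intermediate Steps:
j(q) = -q
j(49) - 1*952 = -1*49 - 1*952 = -49 - 952 = -1001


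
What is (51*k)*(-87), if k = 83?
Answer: -368271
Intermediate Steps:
(51*k)*(-87) = (51*83)*(-87) = 4233*(-87) = -368271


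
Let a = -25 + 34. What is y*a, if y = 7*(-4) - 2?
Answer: -270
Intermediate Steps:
a = 9
y = -30 (y = -28 - 2 = -30)
y*a = -30*9 = -270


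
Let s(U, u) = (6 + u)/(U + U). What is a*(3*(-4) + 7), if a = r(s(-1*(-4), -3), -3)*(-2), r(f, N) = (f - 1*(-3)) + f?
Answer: 75/2 ≈ 37.500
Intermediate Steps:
s(U, u) = (6 + u)/(2*U) (s(U, u) = (6 + u)/((2*U)) = (6 + u)*(1/(2*U)) = (6 + u)/(2*U))
r(f, N) = 3 + 2*f (r(f, N) = (f + 3) + f = (3 + f) + f = 3 + 2*f)
a = -15/2 (a = (3 + 2*((6 - 3)/(2*((-1*(-4))))))*(-2) = (3 + 2*((½)*3/4))*(-2) = (3 + 2*((½)*(¼)*3))*(-2) = (3 + 2*(3/8))*(-2) = (3 + ¾)*(-2) = (15/4)*(-2) = -15/2 ≈ -7.5000)
a*(3*(-4) + 7) = -15*(3*(-4) + 7)/2 = -15*(-12 + 7)/2 = -15/2*(-5) = 75/2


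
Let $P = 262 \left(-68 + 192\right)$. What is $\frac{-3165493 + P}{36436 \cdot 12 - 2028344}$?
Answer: $\frac{3133005}{1591112} \approx 1.9691$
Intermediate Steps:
$P = 32488$ ($P = 262 \cdot 124 = 32488$)
$\frac{-3165493 + P}{36436 \cdot 12 - 2028344} = \frac{-3165493 + 32488}{36436 \cdot 12 - 2028344} = - \frac{3133005}{437232 - 2028344} = - \frac{3133005}{-1591112} = \left(-3133005\right) \left(- \frac{1}{1591112}\right) = \frac{3133005}{1591112}$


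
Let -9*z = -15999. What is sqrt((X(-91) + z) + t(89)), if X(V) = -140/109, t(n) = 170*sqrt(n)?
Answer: sqrt(189946779 + 18177930*sqrt(89))/327 ≈ 58.139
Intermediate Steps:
X(V) = -140/109 (X(V) = -140*1/109 = -140/109)
z = 5333/3 (z = -1/9*(-15999) = 5333/3 ≈ 1777.7)
sqrt((X(-91) + z) + t(89)) = sqrt((-140/109 + 5333/3) + 170*sqrt(89)) = sqrt(580877/327 + 170*sqrt(89))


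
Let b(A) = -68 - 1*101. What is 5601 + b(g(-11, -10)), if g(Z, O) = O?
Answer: 5432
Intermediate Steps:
b(A) = -169 (b(A) = -68 - 101 = -169)
5601 + b(g(-11, -10)) = 5601 - 169 = 5432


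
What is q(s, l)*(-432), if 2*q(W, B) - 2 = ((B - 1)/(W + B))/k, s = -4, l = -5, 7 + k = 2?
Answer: -2016/5 ≈ -403.20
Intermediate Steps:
k = -5 (k = -7 + 2 = -5)
q(W, B) = 1 - (-1 + B)/(10*(B + W)) (q(W, B) = 1 + (((B - 1)/(W + B))/(-5))/2 = 1 + (((-1 + B)/(B + W))*(-1/5))/2 = 1 + (-(-1 + B)/(5*(B + W)))/2 = 1 - (-1 + B)/(10*(B + W)))
q(s, l)*(-432) = ((1/10 - 4 + (9/10)*(-5))/(-5 - 4))*(-432) = ((1/10 - 4 - 9/2)/(-9))*(-432) = -1/9*(-42/5)*(-432) = (14/15)*(-432) = -2016/5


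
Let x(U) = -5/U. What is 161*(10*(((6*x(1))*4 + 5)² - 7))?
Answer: 21280980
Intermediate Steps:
161*(10*(((6*x(1))*4 + 5)² - 7)) = 161*(10*(((6*(-5/1))*4 + 5)² - 7)) = 161*(10*(((6*(-5*1))*4 + 5)² - 7)) = 161*(10*(((6*(-5))*4 + 5)² - 7)) = 161*(10*((-30*4 + 5)² - 7)) = 161*(10*((-120 + 5)² - 7)) = 161*(10*((-115)² - 7)) = 161*(10*(13225 - 7)) = 161*(10*13218) = 161*132180 = 21280980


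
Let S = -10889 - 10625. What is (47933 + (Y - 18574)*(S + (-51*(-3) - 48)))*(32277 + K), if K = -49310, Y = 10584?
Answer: -2914445823819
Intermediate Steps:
S = -21514
(47933 + (Y - 18574)*(S + (-51*(-3) - 48)))*(32277 + K) = (47933 + (10584 - 18574)*(-21514 + (-51*(-3) - 48)))*(32277 - 49310) = (47933 - 7990*(-21514 + (153 - 48)))*(-17033) = (47933 - 7990*(-21514 + 105))*(-17033) = (47933 - 7990*(-21409))*(-17033) = (47933 + 171057910)*(-17033) = 171105843*(-17033) = -2914445823819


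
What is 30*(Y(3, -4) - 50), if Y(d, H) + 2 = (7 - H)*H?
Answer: -2880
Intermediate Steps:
Y(d, H) = -2 + H*(7 - H) (Y(d, H) = -2 + (7 - H)*H = -2 + H*(7 - H))
30*(Y(3, -4) - 50) = 30*((-2 - 1*(-4)² + 7*(-4)) - 50) = 30*((-2 - 1*16 - 28) - 50) = 30*((-2 - 16 - 28) - 50) = 30*(-46 - 50) = 30*(-96) = -2880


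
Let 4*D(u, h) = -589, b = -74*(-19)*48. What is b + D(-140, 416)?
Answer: 269363/4 ≈ 67341.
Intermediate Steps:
b = 67488 (b = 1406*48 = 67488)
D(u, h) = -589/4 (D(u, h) = (¼)*(-589) = -589/4)
b + D(-140, 416) = 67488 - 589/4 = 269363/4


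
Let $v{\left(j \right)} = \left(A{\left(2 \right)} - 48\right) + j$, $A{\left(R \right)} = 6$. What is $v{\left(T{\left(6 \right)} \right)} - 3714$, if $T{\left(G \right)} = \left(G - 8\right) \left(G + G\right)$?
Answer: $-3780$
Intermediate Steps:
$T{\left(G \right)} = 2 G \left(-8 + G\right)$ ($T{\left(G \right)} = \left(-8 + G\right) 2 G = 2 G \left(-8 + G\right)$)
$v{\left(j \right)} = -42 + j$ ($v{\left(j \right)} = \left(6 - 48\right) + j = -42 + j$)
$v{\left(T{\left(6 \right)} \right)} - 3714 = \left(-42 + 2 \cdot 6 \left(-8 + 6\right)\right) - 3714 = \left(-42 + 2 \cdot 6 \left(-2\right)\right) - 3714 = \left(-42 - 24\right) - 3714 = -66 - 3714 = -3780$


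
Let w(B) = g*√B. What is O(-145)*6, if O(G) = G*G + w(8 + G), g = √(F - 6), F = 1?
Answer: 126150 - 6*√685 ≈ 1.2599e+5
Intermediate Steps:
g = I*√5 (g = √(1 - 6) = √(-5) = I*√5 ≈ 2.2361*I)
w(B) = I*√5*√B (w(B) = (I*√5)*√B = I*√5*√B)
O(G) = G² + I*√5*√(8 + G) (O(G) = G*G + I*√5*√(8 + G) = G² + I*√5*√(8 + G))
O(-145)*6 = ((-145)² + I*√5*√(8 - 145))*6 = (21025 + I*√5*√(-137))*6 = (21025 + I*√5*(I*√137))*6 = (21025 - √685)*6 = 126150 - 6*√685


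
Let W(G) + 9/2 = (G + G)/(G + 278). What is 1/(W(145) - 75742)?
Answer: -846/64080959 ≈ -1.3202e-5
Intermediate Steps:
W(G) = -9/2 + 2*G/(278 + G) (W(G) = -9/2 + (G + G)/(G + 278) = -9/2 + (2*G)/(278 + G) = -9/2 + 2*G/(278 + G))
1/(W(145) - 75742) = 1/((-2502 - 5*145)/(2*(278 + 145)) - 75742) = 1/((½)*(-2502 - 725)/423 - 75742) = 1/((½)*(1/423)*(-3227) - 75742) = 1/(-3227/846 - 75742) = 1/(-64080959/846) = -846/64080959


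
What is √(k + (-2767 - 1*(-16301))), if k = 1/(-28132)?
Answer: √2677733779071/14066 ≈ 116.34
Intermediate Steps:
k = -1/28132 ≈ -3.5547e-5
√(k + (-2767 - 1*(-16301))) = √(-1/28132 + (-2767 - 1*(-16301))) = √(-1/28132 + (-2767 + 16301)) = √(-1/28132 + 13534) = √(380738487/28132) = √2677733779071/14066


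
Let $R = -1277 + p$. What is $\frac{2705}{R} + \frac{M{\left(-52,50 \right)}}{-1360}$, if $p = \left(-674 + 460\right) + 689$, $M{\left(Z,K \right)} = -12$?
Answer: $- \frac{458647}{136340} \approx -3.364$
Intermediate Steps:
$p = 475$ ($p = -214 + 689 = 475$)
$R = -802$ ($R = -1277 + 475 = -802$)
$\frac{2705}{R} + \frac{M{\left(-52,50 \right)}}{-1360} = \frac{2705}{-802} - \frac{12}{-1360} = 2705 \left(- \frac{1}{802}\right) - - \frac{3}{340} = - \frac{2705}{802} + \frac{3}{340} = - \frac{458647}{136340}$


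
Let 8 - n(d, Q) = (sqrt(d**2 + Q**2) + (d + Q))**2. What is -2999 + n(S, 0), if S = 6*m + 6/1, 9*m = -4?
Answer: -27319/9 ≈ -3035.4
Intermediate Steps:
m = -4/9 (m = (1/9)*(-4) = -4/9 ≈ -0.44444)
S = 10/3 (S = 6*(-4/9) + 6/1 = -8/3 + 6*1 = -8/3 + 6 = 10/3 ≈ 3.3333)
n(d, Q) = 8 - (Q + d + sqrt(Q**2 + d**2))**2 (n(d, Q) = 8 - (sqrt(d**2 + Q**2) + (d + Q))**2 = 8 - (sqrt(Q**2 + d**2) + (Q + d))**2 = 8 - (Q + d + sqrt(Q**2 + d**2))**2)
-2999 + n(S, 0) = -2999 + (8 - (0 + 10/3 + sqrt(0**2 + (10/3)**2))**2) = -2999 + (8 - (0 + 10/3 + sqrt(0 + 100/9))**2) = -2999 + (8 - (0 + 10/3 + sqrt(100/9))**2) = -2999 + (8 - (0 + 10/3 + 10/3)**2) = -2999 + (8 - (20/3)**2) = -2999 + (8 - 1*400/9) = -2999 + (8 - 400/9) = -2999 - 328/9 = -27319/9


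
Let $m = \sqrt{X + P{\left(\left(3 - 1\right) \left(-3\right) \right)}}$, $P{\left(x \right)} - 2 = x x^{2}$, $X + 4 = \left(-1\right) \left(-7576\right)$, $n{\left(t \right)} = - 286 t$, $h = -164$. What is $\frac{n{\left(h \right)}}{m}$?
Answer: $\frac{1804 \sqrt{7358}}{283} \approx 546.8$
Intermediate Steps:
$X = 7572$ ($X = -4 - -7576 = -4 + 7576 = 7572$)
$P{\left(x \right)} = 2 + x^{3}$ ($P{\left(x \right)} = 2 + x x^{2} = 2 + x^{3}$)
$m = \sqrt{7358}$ ($m = \sqrt{7572 + \left(2 + \left(\left(3 - 1\right) \left(-3\right)\right)^{3}\right)} = \sqrt{7572 + \left(2 + \left(2 \left(-3\right)\right)^{3}\right)} = \sqrt{7572 + \left(2 + \left(-6\right)^{3}\right)} = \sqrt{7572 + \left(2 - 216\right)} = \sqrt{7572 - 214} = \sqrt{7358} \approx 85.779$)
$\frac{n{\left(h \right)}}{m} = \frac{\left(-286\right) \left(-164\right)}{\sqrt{7358}} = 46904 \frac{\sqrt{7358}}{7358} = \frac{1804 \sqrt{7358}}{283}$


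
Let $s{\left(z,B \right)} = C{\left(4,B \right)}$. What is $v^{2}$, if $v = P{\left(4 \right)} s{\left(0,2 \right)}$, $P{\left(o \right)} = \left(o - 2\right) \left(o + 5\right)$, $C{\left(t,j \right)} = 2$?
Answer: $1296$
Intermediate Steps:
$s{\left(z,B \right)} = 2$
$P{\left(o \right)} = \left(-2 + o\right) \left(5 + o\right)$
$v = 36$ ($v = \left(-10 + 4^{2} + 3 \cdot 4\right) 2 = \left(-10 + 16 + 12\right) 2 = 18 \cdot 2 = 36$)
$v^{2} = 36^{2} = 1296$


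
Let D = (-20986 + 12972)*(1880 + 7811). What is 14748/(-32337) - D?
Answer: 837136737130/10779 ≈ 7.7664e+7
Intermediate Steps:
D = -77663674 (D = -8014*9691 = -77663674)
14748/(-32337) - D = 14748/(-32337) - 1*(-77663674) = 14748*(-1/32337) + 77663674 = -4916/10779 + 77663674 = 837136737130/10779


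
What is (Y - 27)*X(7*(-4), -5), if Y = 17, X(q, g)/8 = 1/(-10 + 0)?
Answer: 8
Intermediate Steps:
X(q, g) = -4/5 (X(q, g) = 8/(-10 + 0) = 8/(-10) = 8*(-1/10) = -4/5)
(Y - 27)*X(7*(-4), -5) = (17 - 27)*(-4/5) = -10*(-4/5) = 8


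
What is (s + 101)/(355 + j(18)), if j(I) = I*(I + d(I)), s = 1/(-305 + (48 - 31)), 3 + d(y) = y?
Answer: 29087/273312 ≈ 0.10642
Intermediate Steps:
d(y) = -3 + y
s = -1/288 (s = 1/(-305 + 17) = 1/(-288) = -1/288 ≈ -0.0034722)
j(I) = I*(-3 + 2*I) (j(I) = I*(I + (-3 + I)) = I*(-3 + 2*I))
(s + 101)/(355 + j(18)) = (-1/288 + 101)/(355 + 18*(-3 + 2*18)) = 29087/(288*(355 + 18*(-3 + 36))) = 29087/(288*(355 + 18*33)) = 29087/(288*(355 + 594)) = (29087/288)/949 = (29087/288)*(1/949) = 29087/273312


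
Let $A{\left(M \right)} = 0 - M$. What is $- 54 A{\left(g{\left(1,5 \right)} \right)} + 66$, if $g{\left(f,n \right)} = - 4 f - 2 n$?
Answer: $-690$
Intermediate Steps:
$A{\left(M \right)} = - M$
$- 54 A{\left(g{\left(1,5 \right)} \right)} + 66 = - 54 \left(- (\left(-4\right) 1 - 10)\right) + 66 = - 54 \left(- (-4 - 10)\right) + 66 = - 54 \left(\left(-1\right) \left(-14\right)\right) + 66 = \left(-54\right) 14 + 66 = -756 + 66 = -690$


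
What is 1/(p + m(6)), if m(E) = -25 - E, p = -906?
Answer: -1/937 ≈ -0.0010672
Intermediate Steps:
1/(p + m(6)) = 1/(-906 + (-25 - 1*6)) = 1/(-906 + (-25 - 6)) = 1/(-906 - 31) = 1/(-937) = -1/937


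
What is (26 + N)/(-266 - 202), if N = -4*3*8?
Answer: 35/234 ≈ 0.14957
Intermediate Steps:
N = -96 (N = -12*8 = -96)
(26 + N)/(-266 - 202) = (26 - 96)/(-266 - 202) = -70/(-468) = -70*(-1/468) = 35/234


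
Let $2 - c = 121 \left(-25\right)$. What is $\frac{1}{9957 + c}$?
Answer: $\frac{1}{12984} \approx 7.7018 \cdot 10^{-5}$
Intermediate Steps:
$c = 3027$ ($c = 2 - 121 \left(-25\right) = 2 - -3025 = 2 + 3025 = 3027$)
$\frac{1}{9957 + c} = \frac{1}{9957 + 3027} = \frac{1}{12984}$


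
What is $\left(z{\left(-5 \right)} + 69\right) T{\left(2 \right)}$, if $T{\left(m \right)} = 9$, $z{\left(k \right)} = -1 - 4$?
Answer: $576$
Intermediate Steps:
$z{\left(k \right)} = -5$
$\left(z{\left(-5 \right)} + 69\right) T{\left(2 \right)} = \left(-5 + 69\right) 9 = 64 \cdot 9 = 576$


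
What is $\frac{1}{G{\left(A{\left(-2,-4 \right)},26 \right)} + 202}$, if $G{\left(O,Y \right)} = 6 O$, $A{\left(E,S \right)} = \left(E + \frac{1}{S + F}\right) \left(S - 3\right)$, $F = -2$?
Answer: $\frac{1}{293} \approx 0.003413$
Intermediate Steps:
$A{\left(E,S \right)} = \left(-3 + S\right) \left(E + \frac{1}{-2 + S}\right)$ ($A{\left(E,S \right)} = \left(E + \frac{1}{S - 2}\right) \left(S - 3\right) = \left(E + \frac{1}{-2 + S}\right) \left(-3 + S\right) = \left(-3 + S\right) \left(E + \frac{1}{-2 + S}\right)$)
$\frac{1}{G{\left(A{\left(-2,-4 \right)},26 \right)} + 202} = \frac{1}{6 \frac{-3 - 4 + 6 \left(-2\right) - 2 \left(-4\right)^{2} - \left(-10\right) \left(-4\right)}{-2 - 4} + 202} = \frac{1}{6 \frac{-3 - 4 - 12 - 32 - 40}{-6} + 202} = \frac{1}{6 \left(- \frac{-3 - 4 - 12 - 32 - 40}{6}\right) + 202} = \frac{1}{6 \left(\left(- \frac{1}{6}\right) \left(-91\right)\right) + 202} = \frac{1}{6 \cdot \frac{91}{6} + 202} = \frac{1}{91 + 202} = \frac{1}{293}$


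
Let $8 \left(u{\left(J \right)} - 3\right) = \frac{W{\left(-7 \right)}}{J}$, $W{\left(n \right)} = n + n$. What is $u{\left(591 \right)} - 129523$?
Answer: $- \frac{306185287}{2364} \approx -1.2952 \cdot 10^{5}$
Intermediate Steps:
$W{\left(n \right)} = 2 n$
$u{\left(J \right)} = 3 - \frac{7}{4 J}$ ($u{\left(J \right)} = 3 + \frac{2 \left(-7\right) \frac{1}{J}}{8} = 3 + \frac{\left(-14\right) \frac{1}{J}}{8} = 3 - \frac{7}{4 J}$)
$u{\left(591 \right)} - 129523 = \left(3 - \frac{7}{4 \cdot 591}\right) - 129523 = \left(3 - \frac{7}{2364}\right) - 129523 = \frac{7085}{2364} - 129523 = - \frac{306185287}{2364}$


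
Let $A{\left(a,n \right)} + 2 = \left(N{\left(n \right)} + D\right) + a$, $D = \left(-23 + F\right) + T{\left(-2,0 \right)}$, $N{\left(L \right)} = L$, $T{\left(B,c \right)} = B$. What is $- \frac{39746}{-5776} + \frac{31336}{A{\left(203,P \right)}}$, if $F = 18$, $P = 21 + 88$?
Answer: $\frac{96519887}{875064} \approx 110.3$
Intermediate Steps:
$P = 109$
$D = -7$ ($D = \left(-23 + 18\right) - 2 = -5 - 2 = -7$)
$A{\left(a,n \right)} = -9 + a + n$ ($A{\left(a,n \right)} = -2 + \left(\left(n - 7\right) + a\right) = -2 + \left(\left(-7 + n\right) + a\right) = -2 + \left(-7 + a + n\right) = -9 + a + n$)
$- \frac{39746}{-5776} + \frac{31336}{A{\left(203,P \right)}} = - \frac{39746}{-5776} + \frac{31336}{-9 + 203 + 109} = \left(-39746\right) \left(- \frac{1}{5776}\right) + \frac{31336}{303} = \frac{19873}{2888} + 31336 \cdot \frac{1}{303} = \frac{19873}{2888} + \frac{31336}{303} = \frac{96519887}{875064}$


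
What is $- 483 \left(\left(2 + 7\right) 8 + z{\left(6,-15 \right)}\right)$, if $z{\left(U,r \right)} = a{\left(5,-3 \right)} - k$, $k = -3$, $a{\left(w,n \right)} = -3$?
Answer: $-34776$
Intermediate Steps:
$z{\left(U,r \right)} = 0$ ($z{\left(U,r \right)} = -3 - -3 = -3 + 3 = 0$)
$- 483 \left(\left(2 + 7\right) 8 + z{\left(6,-15 \right)}\right) = - 483 \left(\left(2 + 7\right) 8 + 0\right) = - 483 \left(9 \cdot 8 + 0\right) = - 483 \left(72 + 0\right) = \left(-483\right) 72 = -34776$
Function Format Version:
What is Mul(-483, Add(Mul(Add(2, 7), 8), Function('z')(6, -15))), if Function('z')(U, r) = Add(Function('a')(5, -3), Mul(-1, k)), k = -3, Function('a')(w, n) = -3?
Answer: -34776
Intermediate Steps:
Function('z')(U, r) = 0 (Function('z')(U, r) = Add(-3, Mul(-1, -3)) = Add(-3, 3) = 0)
Mul(-483, Add(Mul(Add(2, 7), 8), Function('z')(6, -15))) = Mul(-483, Add(Mul(Add(2, 7), 8), 0)) = Mul(-483, Add(Mul(9, 8), 0)) = Mul(-483, Add(72, 0)) = Mul(-483, 72) = -34776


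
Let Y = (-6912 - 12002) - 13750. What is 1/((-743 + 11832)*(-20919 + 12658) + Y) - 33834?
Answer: -3100510305763/91638893 ≈ -33834.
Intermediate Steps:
Y = -32664 (Y = -18914 - 13750 = -32664)
1/((-743 + 11832)*(-20919 + 12658) + Y) - 33834 = 1/((-743 + 11832)*(-20919 + 12658) - 32664) - 33834 = 1/(11089*(-8261) - 32664) - 33834 = 1/(-91606229 - 32664) - 33834 = 1/(-91638893) - 33834 = -1/91638893 - 33834 = -3100510305763/91638893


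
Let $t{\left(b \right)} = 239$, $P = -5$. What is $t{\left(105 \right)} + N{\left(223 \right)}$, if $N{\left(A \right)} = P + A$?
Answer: $457$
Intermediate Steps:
$N{\left(A \right)} = -5 + A$
$t{\left(105 \right)} + N{\left(223 \right)} = 239 + \left(-5 + 223\right) = 239 + 218 = 457$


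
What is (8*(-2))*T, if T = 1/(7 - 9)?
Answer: 8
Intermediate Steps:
T = -1/2 (T = 1/(-2) = -1/2 ≈ -0.50000)
(8*(-2))*T = (8*(-2))*(-1/2) = -16*(-1/2) = 8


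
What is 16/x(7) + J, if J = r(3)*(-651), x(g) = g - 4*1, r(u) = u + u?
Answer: -11702/3 ≈ -3900.7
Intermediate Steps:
r(u) = 2*u
x(g) = -4 + g (x(g) = g - 4 = -4 + g)
J = -3906 (J = (2*3)*(-651) = 6*(-651) = -3906)
16/x(7) + J = 16/(-4 + 7) - 3906 = 16/3 - 3906 = -11702/3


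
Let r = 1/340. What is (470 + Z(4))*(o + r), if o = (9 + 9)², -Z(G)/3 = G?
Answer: 25226869/170 ≈ 1.4839e+5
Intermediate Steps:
Z(G) = -3*G
o = 324 (o = 18² = 324)
r = 1/340 ≈ 0.0029412
(470 + Z(4))*(o + r) = (470 - 3*4)*(324 + 1/340) = (470 - 12)*(110161/340) = 458*(110161/340) = 25226869/170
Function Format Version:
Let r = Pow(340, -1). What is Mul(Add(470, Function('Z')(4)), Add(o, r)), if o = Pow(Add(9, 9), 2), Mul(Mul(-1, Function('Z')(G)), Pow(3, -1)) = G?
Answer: Rational(25226869, 170) ≈ 1.4839e+5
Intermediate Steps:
Function('Z')(G) = Mul(-3, G)
o = 324 (o = Pow(18, 2) = 324)
r = Rational(1, 340) ≈ 0.0029412
Mul(Add(470, Function('Z')(4)), Add(o, r)) = Mul(Add(470, Mul(-3, 4)), Add(324, Rational(1, 340))) = Mul(Add(470, -12), Rational(110161, 340)) = Mul(458, Rational(110161, 340)) = Rational(25226869, 170)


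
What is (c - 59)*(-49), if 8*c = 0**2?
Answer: 2891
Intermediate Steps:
c = 0 (c = (1/8)*0**2 = (1/8)*0 = 0)
(c - 59)*(-49) = (0 - 59)*(-49) = -59*(-49) = 2891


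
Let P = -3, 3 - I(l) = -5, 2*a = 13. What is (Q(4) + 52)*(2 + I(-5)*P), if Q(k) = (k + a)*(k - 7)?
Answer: -451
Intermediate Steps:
a = 13/2 (a = (½)*13 = 13/2 ≈ 6.5000)
I(l) = 8 (I(l) = 3 - 1*(-5) = 3 + 5 = 8)
Q(k) = (-7 + k)*(13/2 + k) (Q(k) = (k + 13/2)*(k - 7) = (13/2 + k)*(-7 + k) = (-7 + k)*(13/2 + k))
(Q(4) + 52)*(2 + I(-5)*P) = ((-91/2 + 4² - ½*4) + 52)*(2 + 8*(-3)) = ((-91/2 + 16 - 2) + 52)*(2 - 24) = (-63/2 + 52)*(-22) = (41/2)*(-22) = -451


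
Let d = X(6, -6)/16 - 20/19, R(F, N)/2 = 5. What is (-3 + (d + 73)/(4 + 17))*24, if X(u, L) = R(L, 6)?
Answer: 1455/133 ≈ 10.940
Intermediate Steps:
R(F, N) = 10 (R(F, N) = 2*5 = 10)
X(u, L) = 10
d = -65/152 (d = 10/16 - 20/19 = 10*(1/16) - 20*1/19 = 5/8 - 20/19 = -65/152 ≈ -0.42763)
(-3 + (d + 73)/(4 + 17))*24 = (-3 + (-65/152 + 73)/(4 + 17))*24 = (-3 + (11031/152)/21)*24 = (-3 + (11031/152)*(1/21))*24 = (-3 + 3677/1064)*24 = (485/1064)*24 = 1455/133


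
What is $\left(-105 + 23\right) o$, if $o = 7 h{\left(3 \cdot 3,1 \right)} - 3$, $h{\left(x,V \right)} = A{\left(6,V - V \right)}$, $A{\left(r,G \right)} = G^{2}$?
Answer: $246$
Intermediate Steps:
$h{\left(x,V \right)} = 0$ ($h{\left(x,V \right)} = \left(V - V\right)^{2} = 0^{2} = 0$)
$o = -3$ ($o = 7 \cdot 0 - 3 = 0 - 3 = -3$)
$\left(-105 + 23\right) o = \left(-105 + 23\right) \left(-3\right) = \left(-82\right) \left(-3\right) = 246$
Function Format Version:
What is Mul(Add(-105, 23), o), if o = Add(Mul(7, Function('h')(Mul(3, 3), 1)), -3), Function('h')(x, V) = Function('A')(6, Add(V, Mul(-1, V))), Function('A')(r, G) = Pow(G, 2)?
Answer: 246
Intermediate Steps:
Function('h')(x, V) = 0 (Function('h')(x, V) = Pow(Add(V, Mul(-1, V)), 2) = Pow(0, 2) = 0)
o = -3 (o = Add(Mul(7, 0), -3) = Add(0, -3) = -3)
Mul(Add(-105, 23), o) = Mul(Add(-105, 23), -3) = Mul(-82, -3) = 246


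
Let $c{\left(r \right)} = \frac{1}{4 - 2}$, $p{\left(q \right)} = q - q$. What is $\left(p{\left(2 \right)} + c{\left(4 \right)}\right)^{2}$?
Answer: $\frac{1}{4} \approx 0.25$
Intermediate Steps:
$p{\left(q \right)} = 0$
$c{\left(r \right)} = \frac{1}{2}$
$\left(p{\left(2 \right)} + c{\left(4 \right)}\right)^{2} = \left(0 + \frac{1}{2}\right)^{2} = \left(\frac{1}{2}\right)^{2} = \frac{1}{4}$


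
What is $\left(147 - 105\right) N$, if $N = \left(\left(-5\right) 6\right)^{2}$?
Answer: $37800$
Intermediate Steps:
$N = 900$ ($N = \left(-30\right)^{2} = 900$)
$\left(147 - 105\right) N = \left(147 - 105\right) 900 = 42 \cdot 900 = 37800$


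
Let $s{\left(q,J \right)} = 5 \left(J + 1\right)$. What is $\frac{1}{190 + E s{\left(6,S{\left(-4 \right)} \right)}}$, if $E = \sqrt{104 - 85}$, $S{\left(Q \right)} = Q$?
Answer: $\frac{2}{335} + \frac{3 \sqrt{19}}{6365} \approx 0.0080246$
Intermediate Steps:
$s{\left(q,J \right)} = 5 + 5 J$ ($s{\left(q,J \right)} = 5 \left(1 + J\right) = 5 + 5 J$)
$E = \sqrt{19} \approx 4.3589$
$\frac{1}{190 + E s{\left(6,S{\left(-4 \right)} \right)}} = \frac{1}{190 + \sqrt{19} \left(5 + 5 \left(-4\right)\right)} = \frac{1}{190 + \sqrt{19} \left(5 - 20\right)} = \frac{1}{190 + \sqrt{19} \left(-15\right)} = \frac{1}{190 - 15 \sqrt{19}}$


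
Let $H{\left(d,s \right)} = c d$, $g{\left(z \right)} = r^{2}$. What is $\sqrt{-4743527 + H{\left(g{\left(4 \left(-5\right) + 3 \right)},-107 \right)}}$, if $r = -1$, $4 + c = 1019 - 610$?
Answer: $i \sqrt{4743122} \approx 2177.9 i$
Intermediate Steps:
$c = 405$ ($c = -4 + \left(1019 - 610\right) = -4 + 409 = 405$)
$g{\left(z \right)} = 1$ ($g{\left(z \right)} = \left(-1\right)^{2} = 1$)
$H{\left(d,s \right)} = 405 d$
$\sqrt{-4743527 + H{\left(g{\left(4 \left(-5\right) + 3 \right)},-107 \right)}} = \sqrt{-4743527 + 405 \cdot 1} = \sqrt{-4743527 + 405} = \sqrt{-4743122} = i \sqrt{4743122}$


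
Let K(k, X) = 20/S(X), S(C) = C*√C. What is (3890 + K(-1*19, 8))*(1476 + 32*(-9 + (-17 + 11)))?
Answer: 3874440 + 1245*√2/2 ≈ 3.8753e+6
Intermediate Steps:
S(C) = C^(3/2)
K(k, X) = 20/X^(3/2) (K(k, X) = 20/(X^(3/2)) = 20/X^(3/2))
(3890 + K(-1*19, 8))*(1476 + 32*(-9 + (-17 + 11))) = (3890 + 20/8^(3/2))*(1476 + 32*(-9 + (-17 + 11))) = (3890 + 20*(√2/32))*(1476 + 32*(-9 - 6)) = (3890 + 5*√2/8)*(1476 + 32*(-15)) = (3890 + 5*√2/8)*(1476 - 480) = (3890 + 5*√2/8)*996 = 3874440 + 1245*√2/2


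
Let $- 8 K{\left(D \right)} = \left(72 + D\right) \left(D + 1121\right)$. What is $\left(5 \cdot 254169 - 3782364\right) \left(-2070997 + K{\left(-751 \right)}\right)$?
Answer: $\frac{20489908798587}{4} \approx 5.1225 \cdot 10^{12}$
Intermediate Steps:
$K{\left(D \right)} = - \frac{\left(72 + D\right) \left(1121 + D\right)}{8}$ ($K{\left(D \right)} = - \frac{\left(72 + D\right) \left(D + 1121\right)}{8} = - \frac{\left(72 + D\right) \left(1121 + D\right)}{8}$)
$\left(5 \cdot 254169 - 3782364\right) \left(-2070997 + K{\left(-751 \right)}\right) = \left(5 \cdot 254169 - 3782364\right) \left(-2070997 - \left(- \frac{815231}{8} + \frac{564001}{8}\right)\right) = \left(1270845 - 3782364\right) \left(-2070997 - - \frac{125615}{4}\right) = - 2511519 \left(-2070997 - - \frac{125615}{4}\right) = - 2511519 \left(-2070997 + \frac{125615}{4}\right) = \left(-2511519\right) \left(- \frac{8158373}{4}\right) = \frac{20489908798587}{4}$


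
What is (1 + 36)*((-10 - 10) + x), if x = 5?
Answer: -555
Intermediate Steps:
(1 + 36)*((-10 - 10) + x) = (1 + 36)*((-10 - 10) + 5) = 37*(-20 + 5) = 37*(-15) = -555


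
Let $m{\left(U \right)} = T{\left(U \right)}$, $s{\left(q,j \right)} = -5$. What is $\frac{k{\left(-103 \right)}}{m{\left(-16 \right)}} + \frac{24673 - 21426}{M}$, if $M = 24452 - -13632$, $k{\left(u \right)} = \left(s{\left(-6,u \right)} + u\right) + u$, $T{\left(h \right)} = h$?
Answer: $\frac{2021919}{152336} \approx 13.273$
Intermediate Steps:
$m{\left(U \right)} = U$
$k{\left(u \right)} = -5 + 2 u$ ($k{\left(u \right)} = \left(-5 + u\right) + u = -5 + 2 u$)
$M = 38084$ ($M = 24452 + 13632 = 38084$)
$\frac{k{\left(-103 \right)}}{m{\left(-16 \right)}} + \frac{24673 - 21426}{M} = \frac{-5 + 2 \left(-103\right)}{-16} + \frac{24673 - 21426}{38084} = \left(-5 - 206\right) \left(- \frac{1}{16}\right) + 3247 \cdot \frac{1}{38084} = \left(-211\right) \left(- \frac{1}{16}\right) + \frac{3247}{38084} = \frac{211}{16} + \frac{3247}{38084} = \frac{2021919}{152336}$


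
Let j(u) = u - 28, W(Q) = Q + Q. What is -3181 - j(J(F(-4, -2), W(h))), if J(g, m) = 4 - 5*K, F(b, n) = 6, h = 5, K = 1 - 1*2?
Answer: -3162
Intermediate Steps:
K = -1 (K = 1 - 2 = -1)
W(Q) = 2*Q
J(g, m) = 9 (J(g, m) = 4 - 5*(-1) = 4 + 5 = 9)
j(u) = -28 + u
-3181 - j(J(F(-4, -2), W(h))) = -3181 - (-28 + 9) = -3181 - 1*(-19) = -3181 + 19 = -3162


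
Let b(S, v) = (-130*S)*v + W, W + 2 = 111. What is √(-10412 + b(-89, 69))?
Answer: √788027 ≈ 887.71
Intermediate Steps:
W = 109 (W = -2 + 111 = 109)
b(S, v) = 109 - 130*S*v (b(S, v) = (-130*S)*v + 109 = -130*S*v + 109 = 109 - 130*S*v)
√(-10412 + b(-89, 69)) = √(-10412 + (109 - 130*(-89)*69)) = √(-10412 + (109 + 798330)) = √(-10412 + 798439) = √788027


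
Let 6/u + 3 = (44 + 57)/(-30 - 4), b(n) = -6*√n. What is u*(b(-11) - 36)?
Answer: 7344/203 + 1224*I*√11/203 ≈ 36.177 + 19.998*I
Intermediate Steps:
u = -204/203 (u = 6/(-3 + (44 + 57)/(-30 - 4)) = 6/(-3 + 101/(-34)) = 6/(-3 + 101*(-1/34)) = 6/(-3 - 101/34) = 6/(-203/34) = 6*(-34/203) = -204/203 ≈ -1.0049)
u*(b(-11) - 36) = -204*(-6*I*√11 - 36)/203 = -204*(-36 - 6*I*√11)/203 = 7344/203 + 1224*I*√11/203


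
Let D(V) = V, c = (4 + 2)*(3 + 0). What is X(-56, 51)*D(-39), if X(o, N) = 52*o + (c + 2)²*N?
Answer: -682032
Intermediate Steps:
c = 18 (c = 6*3 = 18)
X(o, N) = 52*o + 400*N (X(o, N) = 52*o + (18 + 2)²*N = 52*o + 20²*N = 52*o + 400*N)
X(-56, 51)*D(-39) = (52*(-56) + 400*51)*(-39) = (-2912 + 20400)*(-39) = 17488*(-39) = -682032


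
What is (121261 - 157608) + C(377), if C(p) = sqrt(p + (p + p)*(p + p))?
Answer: -36347 + sqrt(568893) ≈ -35593.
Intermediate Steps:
C(p) = sqrt(p + 4*p**2) (C(p) = sqrt(p + (2*p)*(2*p)) = sqrt(p + 4*p**2))
(121261 - 157608) + C(377) = (121261 - 157608) + sqrt(377*(1 + 4*377)) = -36347 + sqrt(377*(1 + 1508)) = -36347 + sqrt(377*1509) = -36347 + sqrt(568893)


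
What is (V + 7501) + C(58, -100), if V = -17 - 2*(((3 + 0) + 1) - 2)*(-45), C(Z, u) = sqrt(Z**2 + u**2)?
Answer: 7664 + 2*sqrt(3341) ≈ 7779.6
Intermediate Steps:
V = 163 (V = -17 - 2*((3 + 1) - 2)*(-45) = -17 - 2*(4 - 2)*(-45) = -17 - 2*2*(-45) = -17 - 4*(-45) = -17 + 180 = 163)
(V + 7501) + C(58, -100) = (163 + 7501) + sqrt(58**2 + (-100)**2) = 7664 + sqrt(3364 + 10000) = 7664 + sqrt(13364) = 7664 + 2*sqrt(3341)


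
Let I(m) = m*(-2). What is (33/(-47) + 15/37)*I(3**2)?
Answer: 9288/1739 ≈ 5.3410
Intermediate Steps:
I(m) = -2*m
(33/(-47) + 15/37)*I(3**2) = (33/(-47) + 15/37)*(-2*3**2) = (33*(-1/47) + 15*(1/37))*(-2*9) = (-33/47 + 15/37)*(-18) = -516/1739*(-18) = 9288/1739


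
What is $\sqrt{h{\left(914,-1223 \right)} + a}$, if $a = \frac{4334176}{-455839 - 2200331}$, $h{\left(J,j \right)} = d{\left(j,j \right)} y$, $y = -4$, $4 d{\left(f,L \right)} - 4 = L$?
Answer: $\frac{\sqrt{1971722708155}}{40245} \approx 34.891$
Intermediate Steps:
$d{\left(f,L \right)} = 1 + \frac{L}{4}$
$h{\left(J,j \right)} = -4 - j$ ($h{\left(J,j \right)} = \left(1 + \frac{j}{4}\right) \left(-4\right) = -4 - j$)
$a = - \frac{197008}{120735}$ ($a = \frac{4334176}{-2656170} = 4334176 \left(- \frac{1}{2656170}\right) = - \frac{197008}{120735} \approx -1.6317$)
$\sqrt{h{\left(914,-1223 \right)} + a} = \sqrt{\left(-4 - -1223\right) - \frac{197008}{120735}} = \sqrt{\left(-4 + 1223\right) - \frac{197008}{120735}} = \sqrt{1219 - \frac{197008}{120735}} = \sqrt{\frac{146978957}{120735}} = \frac{\sqrt{1971722708155}}{40245}$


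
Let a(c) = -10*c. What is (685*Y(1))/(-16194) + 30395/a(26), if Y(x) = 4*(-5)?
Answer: -48865463/421044 ≈ -116.06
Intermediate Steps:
Y(x) = -20
(685*Y(1))/(-16194) + 30395/a(26) = (685*(-20))/(-16194) + 30395/((-10*26)) = -13700*(-1/16194) + 30395/(-260) = 6850/8097 + 30395*(-1/260) = 6850/8097 - 6079/52 = -48865463/421044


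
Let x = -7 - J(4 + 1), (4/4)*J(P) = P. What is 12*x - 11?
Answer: -155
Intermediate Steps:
J(P) = P
x = -12 (x = -7 - (4 + 1) = -7 - 1*5 = -7 - 5 = -12)
12*x - 11 = 12*(-12) - 11 = -144 - 11 = -155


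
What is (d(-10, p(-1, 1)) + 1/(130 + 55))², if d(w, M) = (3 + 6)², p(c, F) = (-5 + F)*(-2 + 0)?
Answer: 224580196/34225 ≈ 6561.9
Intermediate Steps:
p(c, F) = 10 - 2*F (p(c, F) = (-5 + F)*(-2) = 10 - 2*F)
d(w, M) = 81 (d(w, M) = 9² = 81)
(d(-10, p(-1, 1)) + 1/(130 + 55))² = (81 + 1/(130 + 55))² = (81 + 1/185)² = (14986/185)² = 224580196/34225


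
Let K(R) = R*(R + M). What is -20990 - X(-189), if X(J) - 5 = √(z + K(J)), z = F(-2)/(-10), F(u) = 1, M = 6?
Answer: -20995 - √3458690/10 ≈ -21181.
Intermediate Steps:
K(R) = R*(6 + R) (K(R) = R*(R + 6) = R*(6 + R))
z = -⅒ (z = 1/(-10) = 1*(-⅒) = -⅒ ≈ -0.10000)
X(J) = 5 + √(-⅒ + J*(6 + J))
-20990 - X(-189) = -20990 - (5 + √10*√(-1 + 10*(-189)*(6 - 189))/10) = -20990 - (5 + √10*√(-1 + 10*(-189)*(-183))/10) = -20990 - (5 + √10*√(-1 + 345870)/10) = -20990 - (5 + √10*√345869/10) = -20990 - (5 + √3458690/10) = -20990 + (-5 - √3458690/10) = -20995 - √3458690/10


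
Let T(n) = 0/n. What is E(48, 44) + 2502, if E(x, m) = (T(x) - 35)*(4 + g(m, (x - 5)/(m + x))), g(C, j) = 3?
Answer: 2257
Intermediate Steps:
T(n) = 0
E(x, m) = -245 (E(x, m) = (0 - 35)*(4 + 3) = -35*7 = -245)
E(48, 44) + 2502 = -245 + 2502 = 2257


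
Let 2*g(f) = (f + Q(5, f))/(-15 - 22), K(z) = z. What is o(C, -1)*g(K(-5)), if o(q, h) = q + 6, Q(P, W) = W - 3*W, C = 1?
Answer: -35/74 ≈ -0.47297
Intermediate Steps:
Q(P, W) = -2*W
o(q, h) = 6 + q
g(f) = f/74 (g(f) = ((f - 2*f)/(-15 - 22))/2 = (-f/(-37))/2 = (-f*(-1/37))/2 = (f/37)/2 = f/74)
o(C, -1)*g(K(-5)) = (6 + 1)*((1/74)*(-5)) = 7*(-5/74) = -35/74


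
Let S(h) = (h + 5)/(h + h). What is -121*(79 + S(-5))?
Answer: -9559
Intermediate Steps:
S(h) = (5 + h)/(2*h) (S(h) = (5 + h)/((2*h)) = (5 + h)*(1/(2*h)) = (5 + h)/(2*h))
-121*(79 + S(-5)) = -121*(79 + (½)*(5 - 5)/(-5)) = -121*(79 + (½)*(-⅕)*0) = -121*(79 + 0) = -121*79 = -9559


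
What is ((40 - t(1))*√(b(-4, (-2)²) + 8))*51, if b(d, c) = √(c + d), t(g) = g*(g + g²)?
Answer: 3876*√2 ≈ 5481.5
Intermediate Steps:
((40 - t(1))*√(b(-4, (-2)²) + 8))*51 = ((40 - 1²*(1 + 1))*√(√((-2)² - 4) + 8))*51 = ((40 - 2)*√(√(4 - 4) + 8))*51 = ((40 - 1*2)*√(√0 + 8))*51 = ((40 - 2)*√(0 + 8))*51 = (38*√8)*51 = (38*(2*√2))*51 = (76*√2)*51 = 3876*√2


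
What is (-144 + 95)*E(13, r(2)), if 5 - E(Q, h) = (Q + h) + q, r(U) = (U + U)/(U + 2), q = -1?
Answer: 392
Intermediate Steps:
r(U) = 2*U/(2 + U) (r(U) = (2*U)/(2 + U) = 2*U/(2 + U))
E(Q, h) = 6 - Q - h (E(Q, h) = 5 - ((Q + h) - 1) = 5 - (-1 + Q + h) = 5 + (1 - Q - h) = 6 - Q - h)
(-144 + 95)*E(13, r(2)) = (-144 + 95)*(6 - 1*13 - 2*2/(2 + 2)) = -49*(6 - 13 - 2*2/4) = -49*(6 - 13 - 1*1) = -49*(6 - 13 - 1) = -49*(-8) = 392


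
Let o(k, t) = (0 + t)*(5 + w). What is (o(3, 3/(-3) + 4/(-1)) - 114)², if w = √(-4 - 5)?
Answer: 19096 + 4170*I ≈ 19096.0 + 4170.0*I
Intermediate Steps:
w = 3*I (w = √(-9) = 3*I ≈ 3.0*I)
o(k, t) = t*(5 + 3*I) (o(k, t) = (0 + t)*(5 + 3*I) = t*(5 + 3*I))
(o(3, 3/(-3) + 4/(-1)) - 114)² = ((3/(-3) + 4/(-1))*(5 + 3*I) - 114)² = ((3*(-⅓) + 4*(-1))*(5 + 3*I) - 114)² = ((-1 - 4)*(5 + 3*I) - 114)² = (-5*(5 + 3*I) - 114)² = ((-25 - 15*I) - 114)² = (-139 - 15*I)²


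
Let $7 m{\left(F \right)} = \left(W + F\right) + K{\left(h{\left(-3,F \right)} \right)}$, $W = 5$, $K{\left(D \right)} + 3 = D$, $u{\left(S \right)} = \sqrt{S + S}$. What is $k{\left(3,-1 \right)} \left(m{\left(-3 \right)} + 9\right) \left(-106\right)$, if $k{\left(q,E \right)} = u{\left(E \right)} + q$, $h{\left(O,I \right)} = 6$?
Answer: $- \frac{21624}{7} - \frac{7208 i \sqrt{2}}{7} \approx -3089.1 - 1456.2 i$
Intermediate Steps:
$u{\left(S \right)} = \sqrt{2} \sqrt{S}$ ($u{\left(S \right)} = \sqrt{2 S} = \sqrt{2} \sqrt{S}$)
$K{\left(D \right)} = -3 + D$
$k{\left(q,E \right)} = q + \sqrt{2} \sqrt{E}$ ($k{\left(q,E \right)} = \sqrt{2} \sqrt{E} + q = q + \sqrt{2} \sqrt{E}$)
$m{\left(F \right)} = \frac{8}{7} + \frac{F}{7}$ ($m{\left(F \right)} = \frac{\left(5 + F\right) + \left(-3 + 6\right)}{7} = \frac{\left(5 + F\right) + 3}{7} = \frac{8 + F}{7} = \frac{8}{7} + \frac{F}{7}$)
$k{\left(3,-1 \right)} \left(m{\left(-3 \right)} + 9\right) \left(-106\right) = \left(3 + \sqrt{2} \sqrt{-1}\right) \left(\left(\frac{8}{7} + \frac{1}{7} \left(-3\right)\right) + 9\right) \left(-106\right) = \left(3 + \sqrt{2} i\right) \left(\left(\frac{8}{7} - \frac{3}{7}\right) + 9\right) \left(-106\right) = \left(3 + i \sqrt{2}\right) \left(\frac{5}{7} + 9\right) \left(-106\right) = \left(3 + i \sqrt{2}\right) \frac{68}{7} \left(-106\right) = \left(\frac{204}{7} + \frac{68 i \sqrt{2}}{7}\right) \left(-106\right) = - \frac{21624}{7} - \frac{7208 i \sqrt{2}}{7}$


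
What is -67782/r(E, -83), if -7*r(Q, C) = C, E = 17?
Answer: -474474/83 ≈ -5716.6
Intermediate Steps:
r(Q, C) = -C/7
-67782/r(E, -83) = -67782/((-1/7*(-83))) = -67782/83/7 = -67782*7/83 = -474474/83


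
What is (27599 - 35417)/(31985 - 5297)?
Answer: -1303/4448 ≈ -0.29294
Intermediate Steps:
(27599 - 35417)/(31985 - 5297) = -7818/26688 = -7818*1/26688 = -1303/4448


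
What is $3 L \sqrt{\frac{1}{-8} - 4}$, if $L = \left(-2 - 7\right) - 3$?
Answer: $- 9 i \sqrt{66} \approx - 73.116 i$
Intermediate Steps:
$L = -12$ ($L = -9 - 3 = -12$)
$3 L \sqrt{\frac{1}{-8} - 4} = 3 \left(-12\right) \sqrt{\frac{1}{-8} - 4} = - 36 \sqrt{- \frac{1}{8} - 4} = - 36 \sqrt{- \frac{33}{8}} = - 36 \frac{i \sqrt{66}}{4} = - 9 i \sqrt{66}$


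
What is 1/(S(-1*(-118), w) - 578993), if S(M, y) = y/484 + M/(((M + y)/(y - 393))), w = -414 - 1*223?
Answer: -251196/145382230871 ≈ -1.7278e-6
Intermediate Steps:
w = -637 (w = -414 - 223 = -637)
S(M, y) = y/484 + M*(-393 + y)/(M + y) (S(M, y) = y*(1/484) + M/(((M + y)/(-393 + y))) = y/484 + M/(((M + y)/(-393 + y))) = y/484 + M*((-393 + y)/(M + y)) = y/484 + M*(-393 + y)/(M + y))
1/(S(-1*(-118), w) - 578993) = 1/(((-637)² - (-190212)*(-118) + 485*(-1*(-118))*(-637))/(484*(-1*(-118) - 637)) - 578993) = 1/((405769 - 190212*118 + 485*118*(-637))/(484*(118 - 637)) - 578993) = 1/((1/484)*(405769 - 22445016 - 36455510)/(-519) - 578993) = 1/((1/484)*(-1/519)*(-58494757) - 578993) = 1/(58494757/251196 - 578993) = 1/(-145382230871/251196) = -251196/145382230871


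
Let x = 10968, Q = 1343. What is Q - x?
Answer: -9625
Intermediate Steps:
Q - x = 1343 - 1*10968 = 1343 - 10968 = -9625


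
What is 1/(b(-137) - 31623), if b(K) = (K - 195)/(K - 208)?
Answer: -345/10909603 ≈ -3.1624e-5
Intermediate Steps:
b(K) = (-195 + K)/(-208 + K)
1/(b(-137) - 31623) = 1/((-195 - 137)/(-208 - 137) - 31623) = 1/(-332/(-345) - 31623) = 1/(-1/345*(-332) - 31623) = 1/(332/345 - 31623) = 1/(-10909603/345) = -345/10909603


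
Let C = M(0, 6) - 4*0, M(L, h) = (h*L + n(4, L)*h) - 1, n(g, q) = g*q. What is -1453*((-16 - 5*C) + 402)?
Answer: -568123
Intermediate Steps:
M(L, h) = -1 + 5*L*h (M(L, h) = (h*L + (4*L)*h) - 1 = (L*h + 4*L*h) - 1 = 5*L*h - 1 = -1 + 5*L*h)
C = -1 (C = (-1 + 5*0*6) - 4*0 = (-1 + 0) + 0 = -1 + 0 = -1)
-1453*((-16 - 5*C) + 402) = -1453*((-16 - 5*(-1)) + 402) = -1453*((-16 + 5) + 402) = -1453*(-11 + 402) = -1453*391 = -568123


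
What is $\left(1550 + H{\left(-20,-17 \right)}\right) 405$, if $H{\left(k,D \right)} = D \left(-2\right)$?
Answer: $641520$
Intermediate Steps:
$H{\left(k,D \right)} = - 2 D$
$\left(1550 + H{\left(-20,-17 \right)}\right) 405 = \left(1550 - -34\right) 405 = \left(1550 + 34\right) 405 = 1584 \cdot 405 = 641520$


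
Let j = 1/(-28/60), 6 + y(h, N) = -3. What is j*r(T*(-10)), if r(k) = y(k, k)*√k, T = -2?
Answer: 270*√5/7 ≈ 86.248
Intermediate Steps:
y(h, N) = -9 (y(h, N) = -6 - 3 = -9)
j = -15/7 (j = 1/(-28*1/60) = 1/(-7/15) = -15/7 ≈ -2.1429)
r(k) = -9*√k
j*r(T*(-10)) = -(-135)*√(-2*(-10))/7 = -(-135)*√20/7 = -(-135)*2*√5/7 = -(-270)*√5/7 = 270*√5/7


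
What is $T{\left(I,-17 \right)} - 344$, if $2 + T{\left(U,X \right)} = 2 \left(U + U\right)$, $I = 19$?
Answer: $-270$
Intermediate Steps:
$T{\left(U,X \right)} = -2 + 4 U$ ($T{\left(U,X \right)} = -2 + 2 \left(U + U\right) = -2 + 2 \cdot 2 U = -2 + 4 U$)
$T{\left(I,-17 \right)} - 344 = \left(-2 + 4 \cdot 19\right) - 344 = \left(-2 + 76\right) - 344 = 74 - 344 = -270$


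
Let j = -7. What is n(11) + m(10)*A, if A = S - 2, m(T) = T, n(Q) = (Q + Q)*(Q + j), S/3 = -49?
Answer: -1402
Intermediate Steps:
S = -147 (S = 3*(-49) = -147)
n(Q) = 2*Q*(-7 + Q) (n(Q) = (Q + Q)*(Q - 7) = (2*Q)*(-7 + Q) = 2*Q*(-7 + Q))
A = -149 (A = -147 - 2 = -149)
n(11) + m(10)*A = 2*11*(-7 + 11) + 10*(-149) = 2*11*4 - 1490 = 88 - 1490 = -1402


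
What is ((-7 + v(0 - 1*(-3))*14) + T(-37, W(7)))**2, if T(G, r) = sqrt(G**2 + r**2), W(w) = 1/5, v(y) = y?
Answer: (175 + sqrt(34226))**2/25 ≈ 5184.1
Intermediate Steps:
W(w) = 1/5
((-7 + v(0 - 1*(-3))*14) + T(-37, W(7)))**2 = ((-7 + (0 - 1*(-3))*14) + sqrt((-37)**2 + (1/5)**2))**2 = ((-7 + (0 + 3)*14) + sqrt(1369 + 1/25))**2 = ((-7 + 3*14) + sqrt(34226/25))**2 = ((-7 + 42) + sqrt(34226)/5)**2 = (35 + sqrt(34226)/5)**2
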